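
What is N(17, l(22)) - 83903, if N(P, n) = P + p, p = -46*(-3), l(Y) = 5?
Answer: -83748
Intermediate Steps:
p = 138
N(P, n) = 138 + P (N(P, n) = P + 138 = 138 + P)
N(17, l(22)) - 83903 = (138 + 17) - 83903 = 155 - 83903 = -83748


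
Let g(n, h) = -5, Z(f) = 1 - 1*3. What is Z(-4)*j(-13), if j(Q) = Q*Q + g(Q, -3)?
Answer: -328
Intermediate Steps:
Z(f) = -2 (Z(f) = 1 - 3 = -2)
j(Q) = -5 + Q**2 (j(Q) = Q*Q - 5 = Q**2 - 5 = -5 + Q**2)
Z(-4)*j(-13) = -2*(-5 + (-13)**2) = -2*(-5 + 169) = -2*164 = -328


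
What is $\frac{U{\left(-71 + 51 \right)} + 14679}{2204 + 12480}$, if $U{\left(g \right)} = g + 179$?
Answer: $\frac{7419}{7342} \approx 1.0105$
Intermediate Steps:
$U{\left(g \right)} = 179 + g$
$\frac{U{\left(-71 + 51 \right)} + 14679}{2204 + 12480} = \frac{\left(179 + \left(-71 + 51\right)\right) + 14679}{2204 + 12480} = \frac{\left(179 - 20\right) + 14679}{14684} = \left(159 + 14679\right) \frac{1}{14684} = 14838 \cdot \frac{1}{14684} = \frac{7419}{7342}$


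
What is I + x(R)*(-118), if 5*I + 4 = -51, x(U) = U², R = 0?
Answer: -11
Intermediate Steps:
I = -11 (I = -⅘ + (⅕)*(-51) = -⅘ - 51/5 = -11)
I + x(R)*(-118) = -11 + 0²*(-118) = -11 + 0*(-118) = -11 + 0 = -11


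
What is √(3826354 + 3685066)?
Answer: 2*√1877855 ≈ 2740.7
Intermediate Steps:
√(3826354 + 3685066) = √7511420 = 2*√1877855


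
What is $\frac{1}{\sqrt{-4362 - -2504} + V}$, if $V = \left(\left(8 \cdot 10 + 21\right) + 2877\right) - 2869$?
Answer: $\frac{109}{13739} - \frac{i \sqrt{1858}}{13739} \approx 0.0079336 - 0.0031374 i$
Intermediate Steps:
$V = 109$ ($V = \left(\left(80 + 21\right) + 2877\right) - 2869 = \left(101 + 2877\right) - 2869 = 2978 - 2869 = 109$)
$\frac{1}{\sqrt{-4362 - -2504} + V} = \frac{1}{\sqrt{-4362 - -2504} + 109} = \frac{1}{\sqrt{-4362 + 2504} + 109} = \frac{1}{\sqrt{-1858} + 109} = \frac{1}{i \sqrt{1858} + 109} = \frac{1}{109 + i \sqrt{1858}}$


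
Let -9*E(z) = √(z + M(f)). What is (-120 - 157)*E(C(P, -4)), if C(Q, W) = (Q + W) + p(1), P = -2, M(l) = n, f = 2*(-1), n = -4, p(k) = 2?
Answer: 554*I*√2/9 ≈ 87.053*I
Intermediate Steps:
f = -2
M(l) = -4
C(Q, W) = 2 + Q + W (C(Q, W) = (Q + W) + 2 = 2 + Q + W)
E(z) = -√(-4 + z)/9 (E(z) = -√(z - 4)/9 = -√(-4 + z)/9)
(-120 - 157)*E(C(P, -4)) = (-120 - 157)*(-√(-4 + (2 - 2 - 4))/9) = -(-277)*√(-4 - 4)/9 = -(-277)*√(-8)/9 = -(-277)*2*I*√2/9 = -(-554)*I*√2/9 = 554*I*√2/9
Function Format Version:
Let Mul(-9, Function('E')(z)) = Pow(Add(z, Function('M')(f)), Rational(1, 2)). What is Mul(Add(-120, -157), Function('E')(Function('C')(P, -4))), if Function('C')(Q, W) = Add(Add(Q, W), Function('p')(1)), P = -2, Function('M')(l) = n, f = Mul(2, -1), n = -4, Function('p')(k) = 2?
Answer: Mul(Rational(554, 9), I, Pow(2, Rational(1, 2))) ≈ Mul(87.053, I)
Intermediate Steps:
f = -2
Function('M')(l) = -4
Function('C')(Q, W) = Add(2, Q, W) (Function('C')(Q, W) = Add(Add(Q, W), 2) = Add(2, Q, W))
Function('E')(z) = Mul(Rational(-1, 9), Pow(Add(-4, z), Rational(1, 2))) (Function('E')(z) = Mul(Rational(-1, 9), Pow(Add(z, -4), Rational(1, 2))) = Mul(Rational(-1, 9), Pow(Add(-4, z), Rational(1, 2))))
Mul(Add(-120, -157), Function('E')(Function('C')(P, -4))) = Mul(Add(-120, -157), Mul(Rational(-1, 9), Pow(Add(-4, Add(2, -2, -4)), Rational(1, 2)))) = Mul(-277, Mul(Rational(-1, 9), Pow(Add(-4, -4), Rational(1, 2)))) = Mul(-277, Mul(Rational(-1, 9), Pow(-8, Rational(1, 2)))) = Mul(-277, Mul(Rational(-1, 9), Mul(2, I, Pow(2, Rational(1, 2))))) = Mul(-277, Mul(Rational(-2, 9), I, Pow(2, Rational(1, 2)))) = Mul(Rational(554, 9), I, Pow(2, Rational(1, 2)))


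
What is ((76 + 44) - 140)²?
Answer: 400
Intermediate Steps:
((76 + 44) - 140)² = (120 - 140)² = (-20)² = 400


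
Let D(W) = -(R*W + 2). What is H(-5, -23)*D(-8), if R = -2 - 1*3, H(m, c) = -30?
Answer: 1260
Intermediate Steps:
R = -5 (R = -2 - 3 = -5)
D(W) = -2 + 5*W (D(W) = -(-5*W + 2) = -(2 - 5*W) = -2 + 5*W)
H(-5, -23)*D(-8) = -30*(-2 + 5*(-8)) = -30*(-2 - 40) = -30*(-42) = 1260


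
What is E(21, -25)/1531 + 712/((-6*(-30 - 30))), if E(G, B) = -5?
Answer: 136034/68895 ≈ 1.9745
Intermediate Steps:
E(21, -25)/1531 + 712/((-6*(-30 - 30))) = -5/1531 + 712/((-6*(-30 - 30))) = -5*1/1531 + 712/((-6*(-60))) = -5/1531 + 712/360 = -5/1531 + 712*(1/360) = -5/1531 + 89/45 = 136034/68895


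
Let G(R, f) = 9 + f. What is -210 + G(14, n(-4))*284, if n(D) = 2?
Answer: 2914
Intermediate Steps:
-210 + G(14, n(-4))*284 = -210 + (9 + 2)*284 = -210 + 11*284 = -210 + 3124 = 2914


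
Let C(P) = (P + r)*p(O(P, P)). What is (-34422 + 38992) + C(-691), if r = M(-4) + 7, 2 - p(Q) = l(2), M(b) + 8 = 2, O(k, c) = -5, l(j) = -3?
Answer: 1120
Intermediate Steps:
M(b) = -6 (M(b) = -8 + 2 = -6)
p(Q) = 5 (p(Q) = 2 - 1*(-3) = 2 + 3 = 5)
r = 1 (r = -6 + 7 = 1)
C(P) = 5 + 5*P (C(P) = (P + 1)*5 = (1 + P)*5 = 5 + 5*P)
(-34422 + 38992) + C(-691) = (-34422 + 38992) + (5 + 5*(-691)) = 4570 + (5 - 3455) = 4570 - 3450 = 1120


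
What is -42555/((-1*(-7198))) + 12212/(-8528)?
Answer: -56351377/7673068 ≈ -7.3440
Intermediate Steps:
-42555/((-1*(-7198))) + 12212/(-8528) = -42555/7198 + 12212*(-1/8528) = -42555*1/7198 - 3053/2132 = -42555/7198 - 3053/2132 = -56351377/7673068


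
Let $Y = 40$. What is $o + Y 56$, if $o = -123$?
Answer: $2117$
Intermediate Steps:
$o + Y 56 = -123 + 40 \cdot 56 = -123 + 2240 = 2117$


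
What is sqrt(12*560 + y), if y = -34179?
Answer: 9*I*sqrt(339) ≈ 165.71*I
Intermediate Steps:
sqrt(12*560 + y) = sqrt(12*560 - 34179) = sqrt(6720 - 34179) = sqrt(-27459) = 9*I*sqrt(339)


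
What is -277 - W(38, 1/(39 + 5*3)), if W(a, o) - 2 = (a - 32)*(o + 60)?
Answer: -5752/9 ≈ -639.11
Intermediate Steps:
W(a, o) = 2 + (-32 + a)*(60 + o) (W(a, o) = 2 + (a - 32)*(o + 60) = 2 + (-32 + a)*(60 + o))
-277 - W(38, 1/(39 + 5*3)) = -277 - (-1918 - 32/(39 + 5*3) + 60*38 + 38/(39 + 5*3)) = -277 - (-1918 - 32/(39 + 15) + 2280 + 38/(39 + 15)) = -277 - (-1918 - 32/54 + 2280 + 38/54) = -277 - (-1918 - 32*1/54 + 2280 + 38*(1/54)) = -277 - (-1918 - 16/27 + 2280 + 19/27) = -277 - 1*3259/9 = -277 - 3259/9 = -5752/9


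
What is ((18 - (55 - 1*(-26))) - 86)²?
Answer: 22201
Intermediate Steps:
((18 - (55 - 1*(-26))) - 86)² = ((18 - (55 + 26)) - 86)² = ((18 - 1*81) - 86)² = ((18 - 81) - 86)² = (-63 - 86)² = (-149)² = 22201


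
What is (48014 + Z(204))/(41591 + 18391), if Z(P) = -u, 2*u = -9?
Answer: 96037/119964 ≈ 0.80055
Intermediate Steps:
u = -9/2 (u = (½)*(-9) = -9/2 ≈ -4.5000)
Z(P) = 9/2 (Z(P) = -1*(-9/2) = 9/2)
(48014 + Z(204))/(41591 + 18391) = (48014 + 9/2)/(41591 + 18391) = (96037/2)/59982 = (96037/2)*(1/59982) = 96037/119964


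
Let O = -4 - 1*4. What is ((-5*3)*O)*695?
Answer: 83400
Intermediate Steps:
O = -8 (O = -4 - 4 = -8)
((-5*3)*O)*695 = (-5*3*(-8))*695 = -15*(-8)*695 = 120*695 = 83400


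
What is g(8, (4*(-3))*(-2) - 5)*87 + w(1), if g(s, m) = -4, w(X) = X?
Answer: -347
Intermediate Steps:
g(8, (4*(-3))*(-2) - 5)*87 + w(1) = -4*87 + 1 = -348 + 1 = -347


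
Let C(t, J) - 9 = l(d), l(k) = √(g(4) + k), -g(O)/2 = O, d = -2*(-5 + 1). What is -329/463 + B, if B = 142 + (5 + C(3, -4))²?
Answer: 156165/463 ≈ 337.29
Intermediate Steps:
d = 8 (d = -2*(-4) = 8)
g(O) = -2*O
l(k) = √(-8 + k) (l(k) = √(-2*4 + k) = √(-8 + k))
C(t, J) = 9 (C(t, J) = 9 + √(-8 + 8) = 9 + √0 = 9 + 0 = 9)
B = 338 (B = 142 + (5 + 9)² = 142 + 14² = 142 + 196 = 338)
-329/463 + B = -329/463 + 338 = 156165/463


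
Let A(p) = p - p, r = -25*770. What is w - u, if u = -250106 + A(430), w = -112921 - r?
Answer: 156435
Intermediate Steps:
r = -19250
w = -93671 (w = -112921 - 1*(-19250) = -112921 + 19250 = -93671)
A(p) = 0
u = -250106 (u = -250106 + 0 = -250106)
w - u = -93671 - 1*(-250106) = -93671 + 250106 = 156435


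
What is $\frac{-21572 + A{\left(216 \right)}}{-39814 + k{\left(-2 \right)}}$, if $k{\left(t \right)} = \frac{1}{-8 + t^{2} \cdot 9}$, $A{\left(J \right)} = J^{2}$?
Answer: $- \frac{702352}{1114791} \approx -0.63003$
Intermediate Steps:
$k{\left(t \right)} = \frac{1}{-8 + 9 t^{2}}$
$\frac{-21572 + A{\left(216 \right)}}{-39814 + k{\left(-2 \right)}} = \frac{-21572 + 216^{2}}{-39814 + \frac{1}{-8 + 9 \left(-2\right)^{2}}} = \frac{-21572 + 46656}{-39814 + \frac{1}{-8 + 9 \cdot 4}} = \frac{25084}{-39814 + \frac{1}{-8 + 36}} = \frac{25084}{-39814 + \frac{1}{28}} = \frac{25084}{- \frac{1114791}{28}} = 25084 \left(- \frac{28}{1114791}\right) = - \frac{702352}{1114791}$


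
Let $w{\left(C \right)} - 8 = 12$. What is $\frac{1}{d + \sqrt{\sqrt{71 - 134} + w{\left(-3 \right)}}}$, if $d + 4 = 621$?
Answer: $\frac{1}{617 + \sqrt{20 + 3 i \sqrt{7}}} \approx 0.0016089 - 2.255 \cdot 10^{-6} i$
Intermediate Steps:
$w{\left(C \right)} = 20$ ($w{\left(C \right)} = 8 + 12 = 20$)
$d = 617$ ($d = -4 + 621 = 617$)
$\frac{1}{d + \sqrt{\sqrt{71 - 134} + w{\left(-3 \right)}}} = \frac{1}{617 + \sqrt{\sqrt{71 - 134} + 20}} = \frac{1}{617 + \sqrt{\sqrt{-63} + 20}} = \frac{1}{617 + \sqrt{3 i \sqrt{7} + 20}} = \frac{1}{617 + \sqrt{20 + 3 i \sqrt{7}}}$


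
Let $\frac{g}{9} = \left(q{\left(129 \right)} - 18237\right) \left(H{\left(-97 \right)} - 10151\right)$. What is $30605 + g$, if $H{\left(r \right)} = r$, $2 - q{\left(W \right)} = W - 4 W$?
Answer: $1646187341$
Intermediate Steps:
$q{\left(W \right)} = 2 + 3 W$ ($q{\left(W \right)} = 2 - \left(W - 4 W\right) = 2 - - 3 W = 2 + 3 W$)
$g = 1646156736$ ($g = 9 \left(\left(2 + 3 \cdot 129\right) - 18237\right) \left(-97 - 10151\right) = 9 \left(\left(2 + 387\right) - 18237\right) \left(-10248\right) = 9 \left(389 - 18237\right) \left(-10248\right) = 9 \left(\left(-17848\right) \left(-10248\right)\right) = 9 \cdot 182906304 = 1646156736$)
$30605 + g = 30605 + 1646156736 = 1646187341$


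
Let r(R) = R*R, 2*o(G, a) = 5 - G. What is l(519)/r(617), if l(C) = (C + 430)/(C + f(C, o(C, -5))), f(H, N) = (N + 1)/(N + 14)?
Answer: 17739/3700677769 ≈ 4.7934e-6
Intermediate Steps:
o(G, a) = 5/2 - G/2 (o(G, a) = (5 - G)/2 = 5/2 - G/2)
f(H, N) = (1 + N)/(14 + N)
l(C) = (430 + C)/(C + (7/2 - C/2)/(33/2 - C/2)) (l(C) = (C + 430)/(C + (1 + (5/2 - C/2))/(14 + (5/2 - C/2))) = (430 + C)/(C + (7/2 - C/2)/(33/2 - C/2)))
r(R) = R²
l(519)/r(617) = ((-33 + 519)*(430 + 519)/(-7 + 519 + 519*(-33 + 519)))/(617²) = (486*949/(-7 + 519 + 519*486))/380689 = (486*949/(-7 + 519 + 252234))*(1/380689) = (486*949/252746)*(1/380689) = ((1/252746)*486*949)*(1/380689) = (17739/9721)*(1/380689) = 17739/3700677769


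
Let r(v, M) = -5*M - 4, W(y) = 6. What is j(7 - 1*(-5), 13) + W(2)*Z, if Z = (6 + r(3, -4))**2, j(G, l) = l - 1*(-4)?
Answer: 2921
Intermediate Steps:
j(G, l) = 4 + l (j(G, l) = l + 4 = 4 + l)
r(v, M) = -4 - 5*M
Z = 484 (Z = (6 + (-4 - 5*(-4)))**2 = (6 + (-4 + 20))**2 = (6 + 16)**2 = 22**2 = 484)
j(7 - 1*(-5), 13) + W(2)*Z = (4 + 13) + 6*484 = 17 + 2904 = 2921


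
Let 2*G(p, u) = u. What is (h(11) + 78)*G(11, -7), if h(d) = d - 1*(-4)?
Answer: -651/2 ≈ -325.50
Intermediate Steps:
G(p, u) = u/2
h(d) = 4 + d (h(d) = d + 4 = 4 + d)
(h(11) + 78)*G(11, -7) = ((4 + 11) + 78)*((1/2)*(-7)) = (15 + 78)*(-7/2) = 93*(-7/2) = -651/2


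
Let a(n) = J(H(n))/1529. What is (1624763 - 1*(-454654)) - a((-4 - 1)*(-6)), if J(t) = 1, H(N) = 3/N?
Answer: 3179428592/1529 ≈ 2.0794e+6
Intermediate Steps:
a(n) = 1/1529
(1624763 - 1*(-454654)) - a((-4 - 1)*(-6)) = (1624763 - 1*(-454654)) - 1*1/1529 = (1624763 + 454654) - 1/1529 = 2079417 - 1/1529 = 3179428592/1529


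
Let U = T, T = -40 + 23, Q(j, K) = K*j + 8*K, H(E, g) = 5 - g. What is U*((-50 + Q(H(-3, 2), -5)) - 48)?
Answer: 2601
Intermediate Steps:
Q(j, K) = 8*K + K*j
T = -17
U = -17
U*((-50 + Q(H(-3, 2), -5)) - 48) = -17*((-50 - 5*(8 + (5 - 1*2))) - 48) = -17*((-50 - 5*(8 + (5 - 2))) - 48) = -17*((-50 - 5*(8 + 3)) - 48) = -17*((-50 - 5*11) - 48) = -17*((-50 - 55) - 48) = -17*(-105 - 48) = -17*(-153) = 2601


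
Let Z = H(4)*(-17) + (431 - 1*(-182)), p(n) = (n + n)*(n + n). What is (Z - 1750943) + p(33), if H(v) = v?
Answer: -1746042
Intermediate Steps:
p(n) = 4*n² (p(n) = (2*n)*(2*n) = 4*n²)
Z = 545 (Z = 4*(-17) + (431 - 1*(-182)) = -68 + (431 + 182) = -68 + 613 = 545)
(Z - 1750943) + p(33) = (545 - 1750943) + 4*33² = -1750398 + 4*1089 = -1750398 + 4356 = -1746042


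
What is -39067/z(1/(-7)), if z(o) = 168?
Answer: -5581/24 ≈ -232.54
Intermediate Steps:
-39067/z(1/(-7)) = -39067/168 = -39067*1/168 = -5581/24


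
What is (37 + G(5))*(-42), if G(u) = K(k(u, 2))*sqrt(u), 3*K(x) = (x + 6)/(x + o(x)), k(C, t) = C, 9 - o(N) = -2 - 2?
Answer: -1554 - 77*sqrt(5)/9 ≈ -1573.1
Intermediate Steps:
o(N) = 13 (o(N) = 9 - (-2 - 2) = 9 - 1*(-4) = 9 + 4 = 13)
K(x) = (6 + x)/(3*(13 + x)) (K(x) = ((x + 6)/(x + 13))/3 = ((6 + x)/(13 + x))/3 = (6 + x)/(3*(13 + x)))
G(u) = sqrt(u)*(6 + u)/(3*(13 + u)) (G(u) = ((6 + u)/(3*(13 + u)))*sqrt(u) = sqrt(u)*(6 + u)/(3*(13 + u)))
(37 + G(5))*(-42) = (37 + sqrt(5)*(6 + 5)/(3*(13 + 5)))*(-42) = (37 + (1/3)*sqrt(5)*11/18)*(-42) = (37 + (1/3)*sqrt(5)*(1/18)*11)*(-42) = (37 + 11*sqrt(5)/54)*(-42) = -1554 - 77*sqrt(5)/9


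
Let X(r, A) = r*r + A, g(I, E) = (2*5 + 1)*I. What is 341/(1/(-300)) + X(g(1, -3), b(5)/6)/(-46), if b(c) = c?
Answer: -28235531/276 ≈ -1.0230e+5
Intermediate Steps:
g(I, E) = 11*I (g(I, E) = (10 + 1)*I = 11*I)
X(r, A) = A + r**2 (X(r, A) = r**2 + A = A + r**2)
341/(1/(-300)) + X(g(1, -3), b(5)/6)/(-46) = 341/(1/(-300)) + (5/6 + (11*1)**2)/(-46) = 341/(-1/300) + (5*(1/6) + 11**2)*(-1/46) = 341*(-300) + (5/6 + 121)*(-1/46) = -102300 + (731/6)*(-1/46) = -102300 - 731/276 = -28235531/276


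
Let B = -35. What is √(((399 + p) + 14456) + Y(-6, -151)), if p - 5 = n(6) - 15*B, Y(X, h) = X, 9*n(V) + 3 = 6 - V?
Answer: 2*√34602/3 ≈ 124.01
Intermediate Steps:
n(V) = ⅓ - V/9 (n(V) = -⅓ + (6 - V)/9 = -⅓ + (⅔ - V/9) = ⅓ - V/9)
p = 1589/3 (p = 5 + ((⅓ - ⅑*6) - 15*(-35)) = 5 + ((⅓ - ⅔) + 525) = 5 + (-⅓ + 525) = 5 + 1574/3 = 1589/3 ≈ 529.67)
√(((399 + p) + 14456) + Y(-6, -151)) = √(((399 + 1589/3) + 14456) - 6) = √((2786/3 + 14456) - 6) = √(46154/3 - 6) = √(46136/3) = 2*√34602/3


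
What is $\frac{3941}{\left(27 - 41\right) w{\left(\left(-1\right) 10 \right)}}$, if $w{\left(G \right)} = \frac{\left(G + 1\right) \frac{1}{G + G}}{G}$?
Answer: $\frac{56300}{9} \approx 6255.6$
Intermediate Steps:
$w{\left(G \right)} = \frac{1 + G}{2 G^{2}}$ ($w{\left(G \right)} = \frac{\left(1 + G\right) \frac{1}{2 G}}{G} = \frac{\frac{1}{2} \frac{1}{G} \left(1 + G\right)}{G} = \frac{1 + G}{2 G^{2}}$)
$\frac{3941}{\left(27 - 41\right) w{\left(\left(-1\right) 10 \right)}} = \frac{3941}{\left(27 - 41\right) \frac{1 - 10}{2 \cdot 100}} = \frac{3941}{\left(-14\right) \frac{1 - 10}{2 \cdot 100}} = \frac{3941}{\left(-14\right) \frac{1}{2} \cdot \frac{1}{100} \left(-9\right)} = \frac{3941}{\left(-14\right) \left(- \frac{9}{200}\right)} = \frac{3941}{\frac{63}{100}} = 3941 \cdot \frac{100}{63} = \frac{56300}{9}$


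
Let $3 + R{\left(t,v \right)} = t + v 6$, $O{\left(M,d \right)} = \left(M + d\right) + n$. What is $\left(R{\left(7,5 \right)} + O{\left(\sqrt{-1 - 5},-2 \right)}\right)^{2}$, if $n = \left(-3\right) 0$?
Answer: $\left(32 + i \sqrt{6}\right)^{2} \approx 1018.0 + 156.77 i$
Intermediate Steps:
$n = 0$
$O{\left(M,d \right)} = M + d$ ($O{\left(M,d \right)} = \left(M + d\right) + 0 = M + d$)
$R{\left(t,v \right)} = -3 + t + 6 v$ ($R{\left(t,v \right)} = -3 + \left(t + v 6\right) = -3 + \left(t + 6 v\right) = -3 + t + 6 v$)
$\left(R{\left(7,5 \right)} + O{\left(\sqrt{-1 - 5},-2 \right)}\right)^{2} = \left(\left(-3 + 7 + 6 \cdot 5\right) - \left(2 - \sqrt{-1 - 5}\right)\right)^{2} = \left(\left(-3 + 7 + 30\right) - \left(2 - \sqrt{-6}\right)\right)^{2} = \left(34 - \left(2 - i \sqrt{6}\right)\right)^{2} = \left(32 + i \sqrt{6}\right)^{2}$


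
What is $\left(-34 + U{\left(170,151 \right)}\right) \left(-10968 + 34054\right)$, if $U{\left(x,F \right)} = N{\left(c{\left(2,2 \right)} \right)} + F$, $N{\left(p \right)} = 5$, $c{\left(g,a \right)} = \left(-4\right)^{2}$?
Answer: $2816492$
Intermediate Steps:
$c{\left(g,a \right)} = 16$
$U{\left(x,F \right)} = 5 + F$
$\left(-34 + U{\left(170,151 \right)}\right) \left(-10968 + 34054\right) = \left(-34 + \left(5 + 151\right)\right) \left(-10968 + 34054\right) = \left(-34 + 156\right) 23086 = 122 \cdot 23086 = 2816492$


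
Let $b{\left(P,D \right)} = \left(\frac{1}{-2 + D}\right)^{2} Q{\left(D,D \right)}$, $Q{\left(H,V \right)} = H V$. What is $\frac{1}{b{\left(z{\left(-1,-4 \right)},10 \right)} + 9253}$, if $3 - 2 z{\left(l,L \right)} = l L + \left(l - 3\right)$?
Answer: $\frac{16}{148073} \approx 0.00010805$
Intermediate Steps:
$z{\left(l,L \right)} = 3 - \frac{l}{2} - \frac{L l}{2}$ ($z{\left(l,L \right)} = \frac{3}{2} - \frac{l L + \left(l - 3\right)}{2} = \frac{3}{2} - \frac{L l + \left(-3 + l\right)}{2} = \frac{3}{2} - \frac{-3 + l + L l}{2} = \frac{3}{2} - \left(- \frac{3}{2} + \frac{l}{2} + \frac{L l}{2}\right) = 3 - \frac{l}{2} - \frac{L l}{2}$)
$b{\left(P,D \right)} = \frac{D^{2}}{\left(-2 + D\right)^{2}}$ ($b{\left(P,D \right)} = \left(\frac{1}{-2 + D}\right)^{2} D D = \frac{D^{2}}{\left(-2 + D\right)^{2}}$)
$\frac{1}{b{\left(z{\left(-1,-4 \right)},10 \right)} + 9253} = \frac{1}{\frac{10^{2}}{\left(-2 + 10\right)^{2}} + 9253} = \frac{1}{\frac{100}{64} + 9253} = \frac{1}{100 \cdot \frac{1}{64} + 9253} = \frac{1}{\frac{25}{16} + 9253} = \frac{1}{\frac{148073}{16}} = \frac{16}{148073}$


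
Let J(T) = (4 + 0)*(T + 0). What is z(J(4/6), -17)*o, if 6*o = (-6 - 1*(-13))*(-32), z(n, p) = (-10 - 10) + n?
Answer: 5824/9 ≈ 647.11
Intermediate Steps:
J(T) = 4*T
z(n, p) = -20 + n
o = -112/3 (o = ((-6 - 1*(-13))*(-32))/6 = ((-6 + 13)*(-32))/6 = (7*(-32))/6 = (1/6)*(-224) = -112/3 ≈ -37.333)
z(J(4/6), -17)*o = (-20 + 4*(4/6))*(-112/3) = (-20 + 4*(4*(1/6)))*(-112/3) = (-20 + 4*(2/3))*(-112/3) = (-20 + 8/3)*(-112/3) = -52/3*(-112/3) = 5824/9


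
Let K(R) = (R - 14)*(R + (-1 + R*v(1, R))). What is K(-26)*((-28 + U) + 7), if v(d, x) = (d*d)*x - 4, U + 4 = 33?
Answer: -240960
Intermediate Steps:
U = 29 (U = -4 + 33 = 29)
v(d, x) = -4 + x*d**2 (v(d, x) = d**2*x - 4 = x*d**2 - 4 = -4 + x*d**2)
K(R) = (-14 + R)*(-1 + R + R*(-4 + R)) (K(R) = (R - 14)*(R + (-1 + R*(-4 + R*1**2))) = (-14 + R)*(R + (-1 + R*(-4 + R*1))) = (-14 + R)*(R + (-1 + R*(-4 + R))) = (-14 + R)*(-1 + R + R*(-4 + R)))
K(-26)*((-28 + U) + 7) = (14 + (-26)**3 - 17*(-26)**2 + 41*(-26))*((-28 + 29) + 7) = (14 - 17576 - 17*676 - 1066)*(1 + 7) = (14 - 17576 - 11492 - 1066)*8 = -30120*8 = -240960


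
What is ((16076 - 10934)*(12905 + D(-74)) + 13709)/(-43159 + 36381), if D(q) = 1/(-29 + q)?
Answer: -6836230415/698134 ≈ -9792.1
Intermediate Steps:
((16076 - 10934)*(12905 + D(-74)) + 13709)/(-43159 + 36381) = ((16076 - 10934)*(12905 + 1/(-29 - 74)) + 13709)/(-43159 + 36381) = (5142*(12905 + 1/(-103)) + 13709)/(-6778) = (5142*(12905 - 1/103) + 13709)*(-1/6778) = (5142*(1329214/103) + 13709)*(-1/6778) = (6834818388/103 + 13709)*(-1/6778) = (6836230415/103)*(-1/6778) = -6836230415/698134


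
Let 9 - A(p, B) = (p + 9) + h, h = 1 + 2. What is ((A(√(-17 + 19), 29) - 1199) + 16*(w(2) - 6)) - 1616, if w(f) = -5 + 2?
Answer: -2962 - √2 ≈ -2963.4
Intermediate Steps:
w(f) = -3
h = 3
A(p, B) = -3 - p (A(p, B) = 9 - ((p + 9) + 3) = 9 - ((9 + p) + 3) = 9 - (12 + p) = 9 + (-12 - p) = -3 - p)
((A(√(-17 + 19), 29) - 1199) + 16*(w(2) - 6)) - 1616 = (((-3 - √(-17 + 19)) - 1199) + 16*(-3 - 6)) - 1616 = (((-3 - √2) - 1199) + 16*(-9)) - 1616 = ((-1202 - √2) - 144) - 1616 = (-1346 - √2) - 1616 = -2962 - √2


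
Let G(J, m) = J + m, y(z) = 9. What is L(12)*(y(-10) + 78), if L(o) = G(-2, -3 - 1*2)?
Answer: -609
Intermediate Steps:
L(o) = -7 (L(o) = -2 + (-3 - 1*2) = -2 + (-3 - 2) = -2 - 5 = -7)
L(12)*(y(-10) + 78) = -7*(9 + 78) = -7*87 = -609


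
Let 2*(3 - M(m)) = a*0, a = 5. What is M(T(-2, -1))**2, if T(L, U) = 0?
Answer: 9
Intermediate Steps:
M(m) = 3 (M(m) = 3 - 5*0/2 = 3 - 1/2*0 = 3 + 0 = 3)
M(T(-2, -1))**2 = 3**2 = 9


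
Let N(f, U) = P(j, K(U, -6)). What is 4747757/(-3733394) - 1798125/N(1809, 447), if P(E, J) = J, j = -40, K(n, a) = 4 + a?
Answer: 239753556812/266671 ≈ 8.9906e+5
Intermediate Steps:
N(f, U) = -2 (N(f, U) = 4 - 6 = -2)
4747757/(-3733394) - 1798125/N(1809, 447) = 4747757/(-3733394) - 1798125/(-2) = 4747757*(-1/3733394) - 1798125*(-½) = -678251/533342 + 1798125/2 = 239753556812/266671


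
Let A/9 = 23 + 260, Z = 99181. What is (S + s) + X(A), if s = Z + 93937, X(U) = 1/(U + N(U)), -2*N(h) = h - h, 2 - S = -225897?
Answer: 1067236300/2547 ≈ 4.1902e+5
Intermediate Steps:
S = 225899 (S = 2 - 1*(-225897) = 2 + 225897 = 225899)
N(h) = 0 (N(h) = -(h - h)/2 = -½*0 = 0)
A = 2547 (A = 9*(23 + 260) = 9*283 = 2547)
X(U) = 1/U (X(U) = 1/(U + 0) = 1/U)
s = 193118 (s = 99181 + 93937 = 193118)
(S + s) + X(A) = (225899 + 193118) + 1/2547 = 419017 + 1/2547 = 1067236300/2547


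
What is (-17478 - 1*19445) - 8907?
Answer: -45830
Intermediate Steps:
(-17478 - 1*19445) - 8907 = (-17478 - 19445) - 8907 = -36923 - 8907 = -45830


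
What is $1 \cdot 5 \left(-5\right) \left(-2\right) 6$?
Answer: $300$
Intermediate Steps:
$1 \cdot 5 \left(-5\right) \left(-2\right) 6 = 1 \left(\left(-25\right) \left(-2\right)\right) 6 = 1 \cdot 50 \cdot 6 = 50 \cdot 6 = 300$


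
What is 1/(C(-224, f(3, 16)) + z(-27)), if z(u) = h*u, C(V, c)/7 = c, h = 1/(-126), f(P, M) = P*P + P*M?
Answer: 14/5589 ≈ 0.0025049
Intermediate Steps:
f(P, M) = P² + M*P
h = -1/126 ≈ -0.0079365
C(V, c) = 7*c
z(u) = -u/126
1/(C(-224, f(3, 16)) + z(-27)) = 1/(7*(3*(16 + 3)) - 1/126*(-27)) = 1/(7*(3*19) + 3/14) = 1/(7*57 + 3/14) = 1/(399 + 3/14) = 1/(5589/14) = 14/5589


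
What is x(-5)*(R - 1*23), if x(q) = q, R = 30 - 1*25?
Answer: 90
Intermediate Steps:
R = 5 (R = 30 - 25 = 5)
x(-5)*(R - 1*23) = -5*(5 - 1*23) = -5*(5 - 23) = -5*(-18) = 90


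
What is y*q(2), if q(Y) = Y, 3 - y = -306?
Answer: 618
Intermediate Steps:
y = 309 (y = 3 - 1*(-306) = 3 + 306 = 309)
y*q(2) = 309*2 = 618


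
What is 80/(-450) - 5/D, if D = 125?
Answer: -49/225 ≈ -0.21778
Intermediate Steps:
80/(-450) - 5/D = 80/(-450) - 5/125 = 80*(-1/450) - 5*1/125 = -8/45 - 1/25 = -49/225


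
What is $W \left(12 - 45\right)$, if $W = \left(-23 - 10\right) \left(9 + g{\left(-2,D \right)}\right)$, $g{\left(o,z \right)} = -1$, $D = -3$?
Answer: $8712$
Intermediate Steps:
$W = -264$ ($W = \left(-23 - 10\right) \left(9 - 1\right) = \left(-33\right) 8 = -264$)
$W \left(12 - 45\right) = - 264 \left(12 - 45\right) = \left(-264\right) \left(-33\right) = 8712$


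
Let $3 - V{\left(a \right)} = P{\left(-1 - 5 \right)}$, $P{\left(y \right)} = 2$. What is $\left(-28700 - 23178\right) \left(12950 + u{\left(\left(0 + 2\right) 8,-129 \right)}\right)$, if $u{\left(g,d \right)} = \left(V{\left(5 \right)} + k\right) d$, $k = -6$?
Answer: $-705281410$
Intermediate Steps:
$V{\left(a \right)} = 1$ ($V{\left(a \right)} = 3 - 2 = 1$)
$u{\left(g,d \right)} = - 5 d$ ($u{\left(g,d \right)} = \left(1 - 6\right) d = - 5 d$)
$\left(-28700 - 23178\right) \left(12950 + u{\left(\left(0 + 2\right) 8,-129 \right)}\right) = \left(-28700 - 23178\right) \left(12950 - -645\right) = - 51878 \left(12950 + 645\right) = \left(-51878\right) 13595 = -705281410$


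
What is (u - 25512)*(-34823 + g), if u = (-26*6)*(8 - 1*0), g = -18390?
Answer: 1423979880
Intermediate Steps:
u = -1248 (u = -156*(8 + 0) = -156*8 = -1248)
(u - 25512)*(-34823 + g) = (-1248 - 25512)*(-34823 - 18390) = -26760*(-53213) = 1423979880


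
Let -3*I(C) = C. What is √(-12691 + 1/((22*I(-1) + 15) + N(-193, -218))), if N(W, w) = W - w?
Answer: I*√255900898/142 ≈ 112.65*I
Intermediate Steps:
I(C) = -C/3
√(-12691 + 1/((22*I(-1) + 15) + N(-193, -218))) = √(-12691 + 1/((22*(-⅓*(-1)) + 15) + (-193 - 1*(-218)))) = √(-12691 + 1/((22*(⅓) + 15) + (-193 + 218))) = √(-12691 + 1/((22/3 + 15) + 25)) = √(-12691 + 1/(67/3 + 25)) = √(-12691 + 1/(142/3)) = √(-12691 + 3/142) = √(-1802119/142) = I*√255900898/142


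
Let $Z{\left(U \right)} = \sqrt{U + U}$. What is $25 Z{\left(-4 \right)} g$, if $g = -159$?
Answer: $- 7950 i \sqrt{2} \approx - 11243.0 i$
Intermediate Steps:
$Z{\left(U \right)} = \sqrt{2} \sqrt{U}$ ($Z{\left(U \right)} = \sqrt{2 U} = \sqrt{2} \sqrt{U}$)
$25 Z{\left(-4 \right)} g = 25 \sqrt{2} \sqrt{-4} \left(-159\right) = 25 \sqrt{2} \cdot 2 i \left(-159\right) = 25 \cdot 2 i \sqrt{2} \left(-159\right) = 25 \left(- 318 i \sqrt{2}\right) = - 7950 i \sqrt{2}$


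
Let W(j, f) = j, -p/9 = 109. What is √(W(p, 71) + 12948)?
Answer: √11967 ≈ 109.39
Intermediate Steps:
p = -981 (p = -9*109 = -981)
√(W(p, 71) + 12948) = √(-981 + 12948) = √11967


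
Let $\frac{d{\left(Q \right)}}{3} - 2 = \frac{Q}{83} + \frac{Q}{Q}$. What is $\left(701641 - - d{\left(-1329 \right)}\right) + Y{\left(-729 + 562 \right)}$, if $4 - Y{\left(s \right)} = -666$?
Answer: $\frac{58288573}{83} \approx 7.0227 \cdot 10^{5}$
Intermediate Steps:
$Y{\left(s \right)} = 670$ ($Y{\left(s \right)} = 4 - -666 = 4 + 666 = 670$)
$d{\left(Q \right)} = 9 + \frac{3 Q}{83}$ ($d{\left(Q \right)} = 6 + 3 \left(\frac{Q}{83} + \frac{Q}{Q}\right) = 6 + 3 \left(Q \frac{1}{83} + 1\right) = 6 + 3 \left(\frac{Q}{83} + 1\right) = 6 + 3 \left(1 + \frac{Q}{83}\right) = 6 + \left(3 + \frac{3 Q}{83}\right) = 9 + \frac{3 Q}{83}$)
$\left(701641 - - d{\left(-1329 \right)}\right) + Y{\left(-729 + 562 \right)} = \left(701641 - - (9 + \frac{3}{83} \left(-1329\right))\right) + 670 = \left(701641 - - (9 - \frac{3987}{83})\right) + 670 = \left(701641 - \left(-1\right) \left(- \frac{3240}{83}\right)\right) + 670 = \left(701641 - \frac{3240}{83}\right) + 670 = \frac{58232963}{83} + 670 = \frac{58288573}{83}$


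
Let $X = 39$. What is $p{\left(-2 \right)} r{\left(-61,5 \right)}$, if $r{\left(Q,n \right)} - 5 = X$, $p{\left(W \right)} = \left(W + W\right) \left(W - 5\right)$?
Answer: $1232$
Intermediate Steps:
$p{\left(W \right)} = 2 W \left(-5 + W\right)$
$r{\left(Q,n \right)} = 44$ ($r{\left(Q,n \right)} = 5 + 39 = 44$)
$p{\left(-2 \right)} r{\left(-61,5 \right)} = 2 \left(-2\right) \left(-5 - 2\right) 44 = 2 \left(-2\right) \left(-7\right) 44 = 28 \cdot 44 = 1232$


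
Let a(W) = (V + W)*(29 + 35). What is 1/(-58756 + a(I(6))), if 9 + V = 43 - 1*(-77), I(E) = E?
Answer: -1/51268 ≈ -1.9505e-5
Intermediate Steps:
V = 111 (V = -9 + (43 - 1*(-77)) = -9 + (43 + 77) = -9 + 120 = 111)
a(W) = 7104 + 64*W (a(W) = (111 + W)*(29 + 35) = (111 + W)*64 = 7104 + 64*W)
1/(-58756 + a(I(6))) = 1/(-58756 + (7104 + 64*6)) = 1/(-58756 + (7104 + 384)) = 1/(-58756 + 7488) = 1/(-51268) = -1/51268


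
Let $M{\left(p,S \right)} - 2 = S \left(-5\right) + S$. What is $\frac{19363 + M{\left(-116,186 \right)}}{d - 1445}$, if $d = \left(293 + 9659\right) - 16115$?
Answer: $- \frac{6207}{2536} \approx -2.4476$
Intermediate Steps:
$M{\left(p,S \right)} = 2 - 4 S$ ($M{\left(p,S \right)} = 2 + \left(S \left(-5\right) + S\right) = 2 + \left(- 5 S + S\right) = 2 - 4 S$)
$d = -6163$ ($d = 9952 - 16115 = -6163$)
$\frac{19363 + M{\left(-116,186 \right)}}{d - 1445} = \frac{19363 + \left(2 - 744\right)}{-6163 - 1445} = \frac{19363 + \left(2 - 744\right)}{-7608} = \left(19363 - 742\right) \left(- \frac{1}{7608}\right) = 18621 \left(- \frac{1}{7608}\right) = - \frac{6207}{2536}$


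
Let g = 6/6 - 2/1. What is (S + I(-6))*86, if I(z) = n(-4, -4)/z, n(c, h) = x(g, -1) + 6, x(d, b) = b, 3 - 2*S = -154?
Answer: 20038/3 ≈ 6679.3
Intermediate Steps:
S = 157/2 (S = 3/2 - 1/2*(-154) = 3/2 + 77 = 157/2 ≈ 78.500)
g = -1 (g = 6*(1/6) - 2*1 = 1 - 2 = -1)
n(c, h) = 5 (n(c, h) = -1 + 6 = 5)
I(z) = 5/z
(S + I(-6))*86 = (157/2 + 5/(-6))*86 = (157/2 + 5*(-1/6))*86 = (157/2 - 5/6)*86 = (233/3)*86 = 20038/3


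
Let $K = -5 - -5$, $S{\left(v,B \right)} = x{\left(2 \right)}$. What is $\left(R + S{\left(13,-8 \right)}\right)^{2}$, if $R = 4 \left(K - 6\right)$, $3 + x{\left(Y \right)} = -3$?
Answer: $900$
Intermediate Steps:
$x{\left(Y \right)} = -6$ ($x{\left(Y \right)} = -3 - 3 = -6$)
$S{\left(v,B \right)} = -6$
$K = 0$ ($K = -5 + 5 = 0$)
$R = -24$ ($R = 4 \left(0 - 6\right) = 4 \left(-6\right) = -24$)
$\left(R + S{\left(13,-8 \right)}\right)^{2} = \left(-24 - 6\right)^{2} = \left(-30\right)^{2} = 900$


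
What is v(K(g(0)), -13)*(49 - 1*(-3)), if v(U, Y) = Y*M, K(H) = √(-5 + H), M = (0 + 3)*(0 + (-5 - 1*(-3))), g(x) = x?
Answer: 4056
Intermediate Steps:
M = -6 (M = 3*(0 + (-5 + 3)) = 3*(0 - 2) = 3*(-2) = -6)
v(U, Y) = -6*Y (v(U, Y) = Y*(-6) = -6*Y)
v(K(g(0)), -13)*(49 - 1*(-3)) = (-6*(-13))*(49 - 1*(-3)) = 78*(49 + 3) = 78*52 = 4056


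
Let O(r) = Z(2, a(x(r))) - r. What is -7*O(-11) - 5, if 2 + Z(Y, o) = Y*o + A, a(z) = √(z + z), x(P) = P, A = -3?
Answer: -47 - 14*I*√22 ≈ -47.0 - 65.666*I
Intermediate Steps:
a(z) = √2*√z (a(z) = √(2*z) = √2*√z)
Z(Y, o) = -5 + Y*o (Z(Y, o) = -2 + (Y*o - 3) = -2 + (-3 + Y*o) = -5 + Y*o)
O(r) = -5 - r + 2*√2*√r (O(r) = (-5 + 2*(√2*√r)) - r = (-5 + 2*√2*√r) - r = -5 - r + 2*√2*√r)
-7*O(-11) - 5 = -7*(-5 - 1*(-11) + 2*√2*√(-11)) - 5 = -7*(-5 + 11 + 2*√2*(I*√11)) - 5 = -7*(-5 + 11 + 2*I*√22) - 5 = -7*(6 + 2*I*√22) - 5 = (-42 - 14*I*√22) - 5 = -47 - 14*I*√22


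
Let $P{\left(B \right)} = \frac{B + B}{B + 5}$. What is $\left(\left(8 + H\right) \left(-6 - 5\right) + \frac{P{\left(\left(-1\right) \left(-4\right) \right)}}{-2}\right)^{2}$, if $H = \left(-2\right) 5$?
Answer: $\frac{37636}{81} \approx 464.64$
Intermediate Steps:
$P{\left(B \right)} = \frac{2 B}{5 + B}$
$H = -10$
$\left(\left(8 + H\right) \left(-6 - 5\right) + \frac{P{\left(\left(-1\right) \left(-4\right) \right)}}{-2}\right)^{2} = \left(\left(8 - 10\right) \left(-6 - 5\right) + \frac{2 \left(\left(-1\right) \left(-4\right)\right) \frac{1}{5 - -4}}{-2}\right)^{2} = \left(\left(-2\right) \left(-11\right) + 2 \cdot 4 \frac{1}{5 + 4} \left(- \frac{1}{2}\right)\right)^{2} = \left(22 + 2 \cdot 4 \cdot \frac{1}{9} \left(- \frac{1}{2}\right)\right)^{2} = \left(22 + \frac{8}{9} \left(- \frac{1}{2}\right)\right)^{2} = \left(22 - \frac{4}{9}\right)^{2} = \left(\frac{194}{9}\right)^{2} = \frac{37636}{81}$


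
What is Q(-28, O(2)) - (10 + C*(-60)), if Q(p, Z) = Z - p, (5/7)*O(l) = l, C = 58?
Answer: 17504/5 ≈ 3500.8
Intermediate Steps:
O(l) = 7*l/5
Q(-28, O(2)) - (10 + C*(-60)) = ((7/5)*2 - 1*(-28)) - (10 + 58*(-60)) = (14/5 + 28) - (10 - 3480) = 154/5 - 1*(-3470) = 154/5 + 3470 = 17504/5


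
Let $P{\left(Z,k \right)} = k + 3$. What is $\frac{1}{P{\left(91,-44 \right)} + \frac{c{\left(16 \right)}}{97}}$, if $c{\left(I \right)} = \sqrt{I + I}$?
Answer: $- \frac{385769}{15816497} - \frac{388 \sqrt{2}}{15816497} \approx -0.024425$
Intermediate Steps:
$P{\left(Z,k \right)} = 3 + k$
$c{\left(I \right)} = \sqrt{2} \sqrt{I}$ ($c{\left(I \right)} = \sqrt{2 I} = \sqrt{2} \sqrt{I}$)
$\frac{1}{P{\left(91,-44 \right)} + \frac{c{\left(16 \right)}}{97}} = \frac{1}{\left(3 - 44\right) + \frac{\sqrt{2} \sqrt{16}}{97}} = \frac{1}{-41 + \sqrt{2} \cdot 4 \cdot \frac{1}{97}} = \frac{1}{-41 + 4 \sqrt{2} \cdot \frac{1}{97}} = \frac{1}{-41 + \frac{4 \sqrt{2}}{97}}$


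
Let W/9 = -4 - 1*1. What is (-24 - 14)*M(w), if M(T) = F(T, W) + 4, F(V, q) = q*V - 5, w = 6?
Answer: 10298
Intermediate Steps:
W = -45 (W = 9*(-4 - 1*1) = 9*(-4 - 1) = 9*(-5) = -45)
F(V, q) = -5 + V*q (F(V, q) = V*q - 5 = -5 + V*q)
M(T) = -1 - 45*T (M(T) = (-5 + T*(-45)) + 4 = (-5 - 45*T) + 4 = -1 - 45*T)
(-24 - 14)*M(w) = (-24 - 14)*(-1 - 45*6) = -38*(-1 - 270) = -38*(-271) = 10298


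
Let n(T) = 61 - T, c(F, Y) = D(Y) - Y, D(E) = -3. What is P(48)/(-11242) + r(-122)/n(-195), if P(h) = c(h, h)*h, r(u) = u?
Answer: -186209/719488 ≈ -0.25881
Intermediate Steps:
c(F, Y) = -3 - Y
P(h) = h*(-3 - h) (P(h) = (-3 - h)*h = h*(-3 - h))
P(48)/(-11242) + r(-122)/n(-195) = -1*48*(3 + 48)/(-11242) - 122/(61 - 1*(-195)) = -1*48*51*(-1/11242) - 122/(61 + 195) = -2448*(-1/11242) - 122/256 = 1224/5621 - 122*1/256 = 1224/5621 - 61/128 = -186209/719488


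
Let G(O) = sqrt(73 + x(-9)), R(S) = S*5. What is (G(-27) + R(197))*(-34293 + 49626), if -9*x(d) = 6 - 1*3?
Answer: 15103005 + 5111*sqrt(654) ≈ 1.5234e+7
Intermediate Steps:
x(d) = -1/3 (x(d) = -(6 - 1*3)/9 = -(6 - 3)/9 = -1/9*3 = -1/3)
R(S) = 5*S
G(O) = sqrt(654)/3 (G(O) = sqrt(73 - 1/3) = sqrt(218/3) = sqrt(654)/3)
(G(-27) + R(197))*(-34293 + 49626) = (sqrt(654)/3 + 5*197)*(-34293 + 49626) = (sqrt(654)/3 + 985)*15333 = (985 + sqrt(654)/3)*15333 = 15103005 + 5111*sqrt(654)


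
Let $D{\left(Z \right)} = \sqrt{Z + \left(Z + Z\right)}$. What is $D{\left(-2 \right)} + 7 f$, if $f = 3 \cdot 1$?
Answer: $21 + i \sqrt{6} \approx 21.0 + 2.4495 i$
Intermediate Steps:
$D{\left(Z \right)} = \sqrt{3} \sqrt{Z}$ ($D{\left(Z \right)} = \sqrt{Z + 2 Z} = \sqrt{3 Z} = \sqrt{3} \sqrt{Z}$)
$f = 3$
$D{\left(-2 \right)} + 7 f = \sqrt{3} \sqrt{-2} + 7 \cdot 3 = \sqrt{3} i \sqrt{2} + 21 = i \sqrt{6} + 21 = 21 + i \sqrt{6}$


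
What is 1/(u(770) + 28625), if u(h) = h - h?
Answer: 1/28625 ≈ 3.4934e-5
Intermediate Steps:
u(h) = 0
1/(u(770) + 28625) = 1/(0 + 28625) = 1/28625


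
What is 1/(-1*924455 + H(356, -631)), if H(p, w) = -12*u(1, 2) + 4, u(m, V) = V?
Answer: -1/924475 ≈ -1.0817e-6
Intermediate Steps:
H(p, w) = -20 (H(p, w) = -12*2 + 4 = -24 + 4 = -20)
1/(-1*924455 + H(356, -631)) = 1/(-1*924455 - 20) = 1/(-924455 - 20) = 1/(-924475) = -1/924475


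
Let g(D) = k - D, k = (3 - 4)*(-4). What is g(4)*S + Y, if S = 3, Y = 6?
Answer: 6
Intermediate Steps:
k = 4 (k = -1*(-4) = 4)
g(D) = 4 - D
g(4)*S + Y = (4 - 1*4)*3 + 6 = (4 - 4)*3 + 6 = 0*3 + 6 = 0 + 6 = 6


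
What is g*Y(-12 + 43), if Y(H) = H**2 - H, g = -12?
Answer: -11160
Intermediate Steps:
g*Y(-12 + 43) = -12*(-12 + 43)*(-1 + (-12 + 43)) = -372*(-1 + 31) = -372*30 = -12*930 = -11160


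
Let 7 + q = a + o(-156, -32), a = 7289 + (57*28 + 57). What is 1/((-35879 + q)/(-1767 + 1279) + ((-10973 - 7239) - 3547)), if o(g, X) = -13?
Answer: -488/10591435 ≈ -4.6075e-5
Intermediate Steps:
a = 8942 (a = 7289 + (1596 + 57) = 7289 + 1653 = 8942)
q = 8922 (q = -7 + (8942 - 13) = -7 + 8929 = 8922)
1/((-35879 + q)/(-1767 + 1279) + ((-10973 - 7239) - 3547)) = 1/((-35879 + 8922)/(-1767 + 1279) + ((-10973 - 7239) - 3547)) = 1/(-26957/(-488) + (-18212 - 3547)) = 1/(-26957*(-1/488) - 21759) = 1/(26957/488 - 21759) = 1/(-10591435/488) = -488/10591435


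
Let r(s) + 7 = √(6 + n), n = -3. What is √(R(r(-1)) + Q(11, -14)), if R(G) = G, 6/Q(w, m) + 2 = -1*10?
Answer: √(-30 + 4*√3)/2 ≈ 2.4017*I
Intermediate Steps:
r(s) = -7 + √3 (r(s) = -7 + √(6 - 3) = -7 + √3)
Q(w, m) = -½ (Q(w, m) = 6/(-2 - 1*10) = 6/(-2 - 10) = 6/(-12) = 6*(-1/12) = -½)
√(R(r(-1)) + Q(11, -14)) = √((-7 + √3) - ½) = √(-15/2 + √3)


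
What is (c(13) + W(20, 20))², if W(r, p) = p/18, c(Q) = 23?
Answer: 47089/81 ≈ 581.35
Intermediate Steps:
W(r, p) = p/18 (W(r, p) = p*(1/18) = p/18)
(c(13) + W(20, 20))² = (23 + (1/18)*20)² = (23 + 10/9)² = (217/9)² = 47089/81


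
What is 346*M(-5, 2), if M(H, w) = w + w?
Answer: 1384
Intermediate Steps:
M(H, w) = 2*w
346*M(-5, 2) = 346*(2*2) = 346*4 = 1384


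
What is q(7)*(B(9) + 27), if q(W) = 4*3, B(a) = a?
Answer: 432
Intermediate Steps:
q(W) = 12
q(7)*(B(9) + 27) = 12*(9 + 27) = 12*36 = 432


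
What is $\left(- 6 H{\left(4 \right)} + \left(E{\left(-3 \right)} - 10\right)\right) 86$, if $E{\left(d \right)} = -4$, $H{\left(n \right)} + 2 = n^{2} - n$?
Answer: $-6364$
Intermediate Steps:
$H{\left(n \right)} = -2 + n^{2} - n$ ($H{\left(n \right)} = -2 + \left(n^{2} - n\right) = -2 + n^{2} - n$)
$\left(- 6 H{\left(4 \right)} + \left(E{\left(-3 \right)} - 10\right)\right) 86 = \left(- 6 \left(-2 + 4^{2} - 4\right) - 14\right) 86 = \left(- 6 \left(-2 + 16 - 4\right) - 14\right) 86 = \left(\left(-6\right) 10 - 14\right) 86 = \left(-60 - 14\right) 86 = \left(-74\right) 86 = -6364$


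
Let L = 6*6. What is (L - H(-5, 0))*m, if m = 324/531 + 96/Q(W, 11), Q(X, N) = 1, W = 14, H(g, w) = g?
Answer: 233700/59 ≈ 3961.0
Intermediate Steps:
L = 36
m = 5700/59 (m = 324/531 + 96/1 = 324*(1/531) + 96*1 = 36/59 + 96 = 5700/59 ≈ 96.610)
(L - H(-5, 0))*m = (36 - 1*(-5))*(5700/59) = (36 + 5)*(5700/59) = 41*(5700/59) = 233700/59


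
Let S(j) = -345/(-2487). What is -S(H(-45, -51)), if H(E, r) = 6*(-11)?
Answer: -115/829 ≈ -0.13872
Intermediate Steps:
H(E, r) = -66
S(j) = 115/829 (S(j) = -345*(-1/2487) = 115/829)
-S(H(-45, -51)) = -1*115/829 = -115/829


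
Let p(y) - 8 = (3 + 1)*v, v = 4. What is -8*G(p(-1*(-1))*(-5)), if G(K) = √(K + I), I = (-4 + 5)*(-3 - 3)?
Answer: -24*I*√14 ≈ -89.8*I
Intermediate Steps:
I = -6 (I = 1*(-6) = -6)
p(y) = 24 (p(y) = 8 + (3 + 1)*4 = 8 + 4*4 = 8 + 16 = 24)
G(K) = √(-6 + K) (G(K) = √(K - 6) = √(-6 + K))
-8*G(p(-1*(-1))*(-5)) = -8*√(-6 + 24*(-5)) = -8*√(-6 - 120) = -24*I*√14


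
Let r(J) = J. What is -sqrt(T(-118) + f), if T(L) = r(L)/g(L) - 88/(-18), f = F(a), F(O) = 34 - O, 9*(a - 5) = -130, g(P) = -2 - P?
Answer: -sqrt(1432542)/174 ≈ -6.8787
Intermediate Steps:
a = -85/9 (a = 5 + (1/9)*(-130) = 5 - 130/9 = -85/9 ≈ -9.4444)
f = 391/9 (f = 34 - 1*(-85/9) = 34 + 85/9 = 391/9 ≈ 43.444)
T(L) = 44/9 + L/(-2 - L) (T(L) = L/(-2 - L) - 88/(-18) = L/(-2 - L) - 88*(-1/18) = L/(-2 - L) + 44/9 = 44/9 + L/(-2 - L))
-sqrt(T(-118) + f) = -sqrt((88 + 35*(-118))/(9*(2 - 118)) + 391/9) = -sqrt((1/9)*(88 - 4130)/(-116) + 391/9) = -sqrt((1/9)*(-1/116)*(-4042) + 391/9) = -sqrt(2021/522 + 391/9) = -sqrt(8233/174) = -sqrt(1432542)/174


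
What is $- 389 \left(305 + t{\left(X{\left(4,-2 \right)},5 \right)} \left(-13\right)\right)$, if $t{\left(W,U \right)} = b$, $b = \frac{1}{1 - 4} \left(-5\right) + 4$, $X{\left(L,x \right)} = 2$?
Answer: $- \frac{269966}{3} \approx -89989.0$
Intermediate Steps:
$b = \frac{17}{3}$ ($b = \frac{1}{-3} \left(-5\right) + 4 = \left(- \frac{1}{3}\right) \left(-5\right) + 4 = \frac{5}{3} + 4 = \frac{17}{3} \approx 5.6667$)
$t{\left(W,U \right)} = \frac{17}{3}$
$- 389 \left(305 + t{\left(X{\left(4,-2 \right)},5 \right)} \left(-13\right)\right) = - 389 \left(305 + \frac{17}{3} \left(-13\right)\right) = - 389 \left(305 - \frac{221}{3}\right) = \left(-389\right) \frac{694}{3} = - \frac{269966}{3}$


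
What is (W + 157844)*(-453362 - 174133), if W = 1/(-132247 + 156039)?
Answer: -2356510064625255/23792 ≈ -9.9046e+10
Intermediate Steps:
W = 1/23792 ≈ 4.2031e-5
(W + 157844)*(-453362 - 174133) = (1/23792 + 157844)*(-453362 - 174133) = (3755424449/23792)*(-627495) = -2356510064625255/23792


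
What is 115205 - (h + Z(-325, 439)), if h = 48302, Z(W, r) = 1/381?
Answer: 25490042/381 ≈ 66903.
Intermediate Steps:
Z(W, r) = 1/381
115205 - (h + Z(-325, 439)) = 115205 - (48302 + 1/381) = 115205 - 1*18403063/381 = 115205 - 18403063/381 = 25490042/381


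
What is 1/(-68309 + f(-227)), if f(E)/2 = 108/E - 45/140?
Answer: -3178/217091069 ≈ -1.4639e-5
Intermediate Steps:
f(E) = -9/14 + 216/E (f(E) = 2*(108/E - 45/140) = 2*(108/E - 45*1/140) = 2*(108/E - 9/28) = 2*(-9/28 + 108/E) = -9/14 + 216/E)
1/(-68309 + f(-227)) = 1/(-68309 + (-9/14 + 216/(-227))) = 1/(-68309 + (-9/14 + 216*(-1/227))) = 1/(-68309 + (-9/14 - 216/227)) = 1/(-68309 - 5067/3178) = 1/(-217091069/3178) = -3178/217091069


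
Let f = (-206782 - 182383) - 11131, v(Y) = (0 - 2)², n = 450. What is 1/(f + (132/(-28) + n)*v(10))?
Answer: -7/2789604 ≈ -2.5093e-6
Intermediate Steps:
v(Y) = 4 (v(Y) = (-2)² = 4)
f = -400296 (f = -389165 - 11131 = -400296)
1/(f + (132/(-28) + n)*v(10)) = 1/(-400296 + (132/(-28) + 450)*4) = 1/(-400296 + (132*(-1/28) + 450)*4) = 1/(-400296 + (-33/7 + 450)*4) = 1/(-400296 + (3117/7)*4) = 1/(-400296 + 12468/7) = 1/(-2789604/7) = -7/2789604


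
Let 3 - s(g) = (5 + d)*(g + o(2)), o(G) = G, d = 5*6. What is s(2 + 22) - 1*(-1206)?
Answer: 299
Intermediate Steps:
d = 30
s(g) = -67 - 35*g (s(g) = 3 - (5 + 30)*(g + 2) = 3 - 35*(2 + g) = 3 - (70 + 35*g) = 3 + (-70 - 35*g) = -67 - 35*g)
s(2 + 22) - 1*(-1206) = (-67 - 35*(2 + 22)) - 1*(-1206) = (-67 - 35*24) + 1206 = (-67 - 840) + 1206 = -907 + 1206 = 299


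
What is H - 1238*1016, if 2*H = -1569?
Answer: -2517185/2 ≈ -1.2586e+6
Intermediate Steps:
H = -1569/2 (H = (½)*(-1569) = -1569/2 ≈ -784.50)
H - 1238*1016 = -1569/2 - 1238*1016 = -1569/2 - 1257808 = -2517185/2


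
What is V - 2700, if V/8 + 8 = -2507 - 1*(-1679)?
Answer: -9388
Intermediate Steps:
V = -6688 (V = -64 + 8*(-2507 - 1*(-1679)) = -64 + 8*(-2507 + 1679) = -64 + 8*(-828) = -64 - 6624 = -6688)
V - 2700 = -6688 - 2700 = -9388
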